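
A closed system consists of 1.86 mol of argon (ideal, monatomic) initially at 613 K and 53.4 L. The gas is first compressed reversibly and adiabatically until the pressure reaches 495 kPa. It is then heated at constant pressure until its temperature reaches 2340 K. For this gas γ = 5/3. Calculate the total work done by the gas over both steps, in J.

P₁ = nRT₁/V₁ = 1.86×8.314×613/53.4 = 178 kPa.
Step 1 — Adiabatic: T₂/T₁ = (P₂/P₁)^((γ−1)/γ) ⇒ T₂ = 613×(2.79)^0.400 = 924 K; V₂ = 28.9 L.
ΔU = nCvΔT = 1.86×12.5×(924−613) = 7210 J.
Q = 0 for an adiabatic process, so W = −ΔU = -7210 J.
State after step 1: P = 495 kPa, V = 28.9 L, T = 924 K.
Step 2 — Isobaric: P stays 495 kPa; V/T = const ⇒ T₂ = 2340 K, V₂ = 73.1 L.
W = PΔV = 495×(73.1−28.9) kPa·L = 21900 J.
ΔU = nCvΔT = 1.86×12.5×(2340−924) = 32800 J.
Q = ΔU + W = nCpΔT = 54700 J.
Net over both steps: W = 14700 J, Q = 54700 J, ΔU = 40100 J.

14700 J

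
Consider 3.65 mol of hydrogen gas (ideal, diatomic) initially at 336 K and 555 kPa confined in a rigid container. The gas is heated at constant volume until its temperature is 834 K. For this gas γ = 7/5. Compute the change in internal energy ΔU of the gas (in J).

V₁ = nRT₁/P₁ = 3.65×8.314×336/555 = 18.4 L.
Isochoric: V stays 18.4 L; P/T = const ⇒ T₂ = 834 K, P₂ = 1380 kPa.
For an ideal gas ΔU = nCvΔT with Cv = (5/2)R = 20.8 J/(mol·K).
ΔU = 3.65×20.8×(834−336) = 37800 J.

37800 J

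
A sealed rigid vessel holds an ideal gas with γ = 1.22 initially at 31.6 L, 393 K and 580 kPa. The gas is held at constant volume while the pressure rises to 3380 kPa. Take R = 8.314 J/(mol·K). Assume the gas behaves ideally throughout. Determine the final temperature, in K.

2290 K

Isochoric: V stays 31.6 L; P/T = const ⇒ T₂ = 2290 K, P₂ = 3380 kPa.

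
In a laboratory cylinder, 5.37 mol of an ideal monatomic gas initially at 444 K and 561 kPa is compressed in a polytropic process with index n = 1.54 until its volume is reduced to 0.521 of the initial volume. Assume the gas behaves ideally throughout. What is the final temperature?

631 K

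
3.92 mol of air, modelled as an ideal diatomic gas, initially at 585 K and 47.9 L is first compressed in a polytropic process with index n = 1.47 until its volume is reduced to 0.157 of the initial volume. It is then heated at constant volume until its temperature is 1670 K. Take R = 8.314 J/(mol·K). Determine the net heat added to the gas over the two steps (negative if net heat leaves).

32100 J

P₁ = nRT₁/V₁ = 3.92×8.314×585/47.9 = 398 kPa.
Step 1 — Polytropic n=1.47: T₂ = T₁(V₁/V₂)^(n−1) = 585×(6.37)^0.47 = 1400 K; P₂ = P₁(V₁/V₂)^n = 6050 kPa.
W = (P₁V₁−P₂V₂)/(n−1) = (398×47.9−6050×7.52)/0.47 = -56300 J.
ΔU = nCvΔT = 3.92×20.8×(1400−585) = 66100 J.
Q = ΔU + W = 9850 J.
State after step 1: P = 6050 kPa, V = 7.52 L, T = 1400 K.
Step 2 — Isochoric: V stays 7.52 L; P/T = const ⇒ T₂ = 1670 K, P₂ = 7240 kPa.
W = 0 (no volume change).
ΔU = nCvΔT = 3.92×20.8×(1670−1400) = 22300 J.
Q = ΔU = 22300 J.
Net over both steps: W = -56300 J, Q = 32100 J, ΔU = 88400 J.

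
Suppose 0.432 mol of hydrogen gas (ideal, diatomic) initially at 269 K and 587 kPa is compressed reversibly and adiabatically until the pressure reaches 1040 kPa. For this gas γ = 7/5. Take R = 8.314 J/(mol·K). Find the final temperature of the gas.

V₁ = nRT₁/P₁ = 0.432×8.314×269/587 = 1.65 L.
Adiabatic: T₂/T₁ = (P₂/P₁)^((γ−1)/γ) ⇒ T₂ = 269×(1.77)^0.286 = 317 K; V₂ = 1.09 L.

317 K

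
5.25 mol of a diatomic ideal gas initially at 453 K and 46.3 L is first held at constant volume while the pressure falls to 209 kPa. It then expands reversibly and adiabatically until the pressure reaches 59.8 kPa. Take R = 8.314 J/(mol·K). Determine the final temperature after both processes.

155 K

P₁ = nRT₁/V₁ = 5.25×8.314×453/46.3 = 427 kPa.
Step 1 — Isochoric: V stays 46.3 L; P/T = const ⇒ T₂ = 222 K, P₂ = 209 kPa.
W = 0 (no volume change).
ΔU = nCvΔT = 5.25×20.8×(222−453) = -25200 J.
Q = ΔU = -25200 J.
State after step 1: P = 209 kPa, V = 46.3 L, T = 222 K.
Step 2 — Adiabatic: T₂/T₁ = (P₂/P₁)^((γ−1)/γ) ⇒ T₂ = 222×(0.286)^0.286 = 155 K; V₂ = 113 L.
ΔU = nCvΔT = 5.25×20.8×(155−222) = -7270 J.
Q = 0 for an adiabatic process, so W = −ΔU = 7270 J.
Net over both steps: W = 7270 J, Q = -25200 J, ΔU = -32500 J.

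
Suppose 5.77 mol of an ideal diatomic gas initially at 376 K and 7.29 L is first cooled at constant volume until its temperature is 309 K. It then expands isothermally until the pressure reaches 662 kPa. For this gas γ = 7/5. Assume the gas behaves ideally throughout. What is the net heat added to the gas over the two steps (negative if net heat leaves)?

P₁ = nRT₁/V₁ = 5.77×8.314×376/7.29 = 2470 kPa.
Step 1 — Isochoric: V stays 7.29 L; P/T = const ⇒ T₂ = 309 K, P₂ = 2030 kPa.
W = 0 (no volume change).
ΔU = nCvΔT = 5.77×20.8×(309−376) = -8040 J.
Q = ΔU = -8040 J.
State after step 1: P = 2030 kPa, V = 7.29 L, T = 309 K.
Step 2 — Isothermal: T stays 309 K; PV = const ⇒ V₂ = 22.4 L, P₂ = 662 kPa.
ΔU = 0 (ideal gas, T constant).
W = nRT ln(V₂/V₁) = 5.77×8.314×309×ln(3.07) = 16600 J.
Q = ΔU + W = 16600 J.
Net over both steps: W = 16600 J, Q = 8600 J, ΔU = -8040 J.

8600 J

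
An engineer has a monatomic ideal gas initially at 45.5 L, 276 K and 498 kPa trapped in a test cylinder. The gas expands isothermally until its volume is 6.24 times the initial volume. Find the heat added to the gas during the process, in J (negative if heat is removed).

n = P₁V₁/(RT₁) = 498×45.5/(8.314×276) = 9.87 mol.
Isothermal: T stays 276 K; PV = const ⇒ V₂ = 284 L, P₂ = 79.8 kPa.
ΔU = 0 (ideal gas, T constant).
W = nRT ln(V₂/V₁) = 9.87×8.314×276×ln(6.24) = 41500 J.
Q = ΔU + W = 41500 J.

41500 J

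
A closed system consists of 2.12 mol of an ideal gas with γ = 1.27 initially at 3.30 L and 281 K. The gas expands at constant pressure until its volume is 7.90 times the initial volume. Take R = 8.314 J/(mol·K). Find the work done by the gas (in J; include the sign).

P₁ = nRT₁/V₁ = 2.12×8.314×281/3.30 = 1500 kPa.
Isobaric: P stays 1500 kPa; V/T = const ⇒ T₂ = 2220 K, V₂ = 26.1 L.
W = PΔV = 1500×(26.1−3.30) kPa·L = 34200 J.

34200 J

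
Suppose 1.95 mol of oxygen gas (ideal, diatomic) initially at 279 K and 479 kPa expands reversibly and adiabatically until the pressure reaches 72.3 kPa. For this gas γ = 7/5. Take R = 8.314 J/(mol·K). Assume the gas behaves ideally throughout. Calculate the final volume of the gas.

36.4 L

V₁ = nRT₁/P₁ = 1.95×8.314×279/479 = 9.44 L.
Adiabatic: T₂/T₁ = (P₂/P₁)^((γ−1)/γ) ⇒ T₂ = 279×(0.151)^0.286 = 163 K; V₂ = 36.4 L.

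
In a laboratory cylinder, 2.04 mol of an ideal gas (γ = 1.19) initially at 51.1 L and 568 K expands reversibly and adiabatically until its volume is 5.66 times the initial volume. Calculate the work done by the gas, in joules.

14200 J

P₁ = nRT₁/V₁ = 2.04×8.314×568/51.1 = 189 kPa.
Adiabatic: TV^(γ−1) = const ⇒ T₂ = 568×(0.177)^0.190 = 409 K; PV^γ = const ⇒ P₂ = 24.0 kPa.
ΔU = nCvΔT = 2.04×43.8×(409−568) = -14200 J.
Q = 0 for an adiabatic process, so W = −ΔU = 14200 J.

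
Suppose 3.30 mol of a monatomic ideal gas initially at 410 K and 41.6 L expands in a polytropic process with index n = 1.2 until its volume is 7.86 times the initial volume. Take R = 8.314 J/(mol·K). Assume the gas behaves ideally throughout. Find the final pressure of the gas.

22.8 kPa

P₁ = nRT₁/V₁ = 3.30×8.314×410/41.6 = 270 kPa.
Polytropic n=1.2: T₂ = T₁(V₁/V₂)^(n−1) = 410×(0.127)^0.20 = 271 K; P₂ = P₁(V₁/V₂)^n = 22.8 kPa.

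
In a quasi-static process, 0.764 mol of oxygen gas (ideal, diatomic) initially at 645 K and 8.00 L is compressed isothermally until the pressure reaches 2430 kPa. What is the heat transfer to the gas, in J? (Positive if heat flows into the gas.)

P₁ = nRT₁/V₁ = 0.764×8.314×645/8.00 = 512 kPa.
Isothermal: T stays 645 K; PV = const ⇒ V₂ = 1.69 L, P₂ = 2430 kPa.
ΔU = 0 (ideal gas, T constant).
W = nRT ln(V₂/V₁) = 0.764×8.314×645×ln(0.211) = -6380 J.
Q = ΔU + W = -6380 J.

-6380 J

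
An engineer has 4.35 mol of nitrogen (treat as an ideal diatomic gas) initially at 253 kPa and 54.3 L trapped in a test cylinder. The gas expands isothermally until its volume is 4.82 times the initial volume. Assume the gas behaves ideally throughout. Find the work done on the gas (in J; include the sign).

T₁ = P₁V₁/(nR) = 253×54.3/(4.35×8.314) = 380 K.
Isothermal: T stays 380 K; PV = const ⇒ V₂ = 262 L, P₂ = 52.5 kPa.
W = nRT ln(V₂/V₁) = 4.35×8.314×380×ln(4.82) = 21600 J.
Work done on the gas = −W_by = -21600 J.

-21600 J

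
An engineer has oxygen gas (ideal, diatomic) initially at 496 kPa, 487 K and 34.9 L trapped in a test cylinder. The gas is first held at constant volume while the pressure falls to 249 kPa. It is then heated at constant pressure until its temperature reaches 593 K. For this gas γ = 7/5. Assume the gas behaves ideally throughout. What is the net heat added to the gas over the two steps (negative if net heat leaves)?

21800 J

n = P₁V₁/(RT₁) = 496×34.9/(8.314×487) = 4.28 mol.
Step 1 — Isochoric: V stays 34.9 L; P/T = const ⇒ T₂ = 244 K, P₂ = 249 kPa.
W = 0 (no volume change).
ΔU = nCvΔT = 4.28×20.8×(244−487) = -21600 J.
Q = ΔU = -21600 J.
State after step 1: P = 249 kPa, V = 34.9 L, T = 244 K.
Step 2 — Isobaric: P stays 249 kPa; V/T = const ⇒ T₂ = 593 K, V₂ = 84.7 L.
W = PΔV = 249×(84.7−34.9) kPa·L = 12400 J.
ΔU = nCvΔT = 4.28×20.8×(593−244) = 31000 J.
Q = ΔU + W = nCpΔT = 43400 J.
Net over both steps: W = 12400 J, Q = 21800 J, ΔU = 9420 J.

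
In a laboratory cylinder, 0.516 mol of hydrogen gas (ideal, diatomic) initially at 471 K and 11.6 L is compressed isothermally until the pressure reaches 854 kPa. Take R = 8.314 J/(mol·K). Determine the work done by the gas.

-3210 J

P₁ = nRT₁/V₁ = 0.516×8.314×471/11.6 = 174 kPa.
Isothermal: T stays 471 K; PV = const ⇒ V₂ = 2.37 L, P₂ = 854 kPa.
W = nRT ln(V₂/V₁) = 0.516×8.314×471×ln(0.204) = -3210 J.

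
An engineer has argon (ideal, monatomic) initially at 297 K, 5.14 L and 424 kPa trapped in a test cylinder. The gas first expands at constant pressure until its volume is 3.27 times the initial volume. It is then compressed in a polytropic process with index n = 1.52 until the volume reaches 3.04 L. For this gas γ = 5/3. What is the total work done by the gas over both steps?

-14700 J

n = P₁V₁/(RT₁) = 424×5.14/(8.314×297) = 0.883 mol.
Step 1 — Isobaric: P stays 424 kPa; V/T = const ⇒ T₂ = 971 K, V₂ = 16.8 L.
W = PΔV = 424×(16.8−5.14) kPa·L = 4950 J.
ΔU = nCvΔT = 0.883×12.5×(971−297) = 7420 J.
Q = ΔU + W = nCpΔT = 12400 J.
State after step 1: P = 424 kPa, V = 16.8 L, T = 971 K.
Step 2 — Polytropic n=1.52: T₂ = T₁(V₁/V₂)^(n−1) = 971×(5.53)^0.52 = 2360 K; P₂ = P₁(V₁/V₂)^n = 5700 kPa.
W = (P₁V₁−P₂V₂)/(n−1) = (424×16.8−5700×3.04)/0.52 = -19600 J.
ΔU = nCvΔT = 0.883×12.5×(2360−971) = 15300 J.
Q = ΔU + W = -4320 J.
Net over both steps: W = -14700 J, Q = 8050 J, ΔU = 22700 J.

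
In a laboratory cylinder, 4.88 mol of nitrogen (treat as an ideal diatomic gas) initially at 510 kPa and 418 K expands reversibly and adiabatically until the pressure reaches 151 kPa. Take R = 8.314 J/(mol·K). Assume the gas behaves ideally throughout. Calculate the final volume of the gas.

V₁ = nRT₁/P₁ = 4.88×8.314×418/510 = 33.3 L.
Adiabatic: T₂/T₁ = (P₂/P₁)^((γ−1)/γ) ⇒ T₂ = 418×(0.296)^0.286 = 295 K; V₂ = 79.3 L.

79.3 L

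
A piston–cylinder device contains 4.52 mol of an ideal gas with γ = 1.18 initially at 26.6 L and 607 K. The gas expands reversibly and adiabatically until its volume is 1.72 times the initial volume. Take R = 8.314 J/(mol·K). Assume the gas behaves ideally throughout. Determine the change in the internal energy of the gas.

-11800 J

P₁ = nRT₁/V₁ = 4.52×8.314×607/26.6 = 858 kPa.
Adiabatic: TV^(γ−1) = const ⇒ T₂ = 607×(0.581)^0.180 = 551 K; PV^γ = const ⇒ P₂ = 452 kPa.
For an ideal gas ΔU = nCvΔT with Cv = R/(γ−1) = 46.2 J/(mol·K).
ΔU = 4.52×46.2×(551−607) = -11800 J.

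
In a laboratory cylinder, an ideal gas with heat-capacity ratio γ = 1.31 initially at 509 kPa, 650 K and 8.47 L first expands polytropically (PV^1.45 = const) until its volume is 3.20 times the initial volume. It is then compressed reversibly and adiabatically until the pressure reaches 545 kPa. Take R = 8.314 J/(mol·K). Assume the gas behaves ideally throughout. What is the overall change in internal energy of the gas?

n = P₁V₁/(RT₁) = 509×8.47/(8.314×650) = 0.798 mol.
Step 1 — Polytropic n=1.45: T₂ = T₁(V₁/V₂)^(n−1) = 650×(0.312)^0.45 = 385 K; P₂ = P₁(V₁/V₂)^n = 94.2 kPa.
W = (P₁V₁−P₂V₂)/(n−1) = (509×8.47−94.2×27.1)/0.45 = 3900 J.
ΔU = nCvΔT = 0.798×26.8×(385−650) = -5670 J.
Q = ΔU + W = -1760 J.
State after step 1: P = 94.2 kPa, V = 27.1 L, T = 385 K.
Step 2 — Adiabatic: T₂/T₁ = (P₂/P₁)^((γ−1)/γ) ⇒ T₂ = 385×(5.78)^0.237 = 583 K; V₂ = 7.10 L.
ΔU = nCvΔT = 0.798×26.8×(583−385) = 4240 J.
Q = 0 for an adiabatic process, so W = −ΔU = -4240 J.
Net over both steps: W = -338 J, Q = -1760 J, ΔU = -1430 J.

-1430 J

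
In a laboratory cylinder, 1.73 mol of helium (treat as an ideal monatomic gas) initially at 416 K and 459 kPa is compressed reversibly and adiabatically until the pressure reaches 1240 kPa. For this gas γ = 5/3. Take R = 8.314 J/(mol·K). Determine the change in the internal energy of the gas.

V₁ = nRT₁/P₁ = 1.73×8.314×416/459 = 13.0 L.
Adiabatic: T₂/T₁ = (P₂/P₁)^((γ−1)/γ) ⇒ T₂ = 416×(2.70)^0.400 = 619 K; V₂ = 7.18 L.
For an ideal gas ΔU = nCvΔT with Cv = (3/2)R = 12.5 J/(mol·K).
ΔU = 1.73×12.5×(619−416) = 4380 J.

4380 J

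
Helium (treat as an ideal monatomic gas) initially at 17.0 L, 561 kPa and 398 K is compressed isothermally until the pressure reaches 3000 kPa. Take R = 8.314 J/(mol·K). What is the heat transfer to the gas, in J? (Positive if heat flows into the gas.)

-16000 J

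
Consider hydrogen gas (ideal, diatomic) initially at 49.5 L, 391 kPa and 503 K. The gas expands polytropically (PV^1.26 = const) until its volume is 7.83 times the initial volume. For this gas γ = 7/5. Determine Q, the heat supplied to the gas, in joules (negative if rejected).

n = P₁V₁/(RT₁) = 391×49.5/(8.314×503) = 4.63 mol.
Polytropic n=1.26: T₂ = T₁(V₁/V₂)^(n−1) = 503×(0.128)^0.26 = 295 K; P₂ = P₁(V₁/V₂)^n = 29.2 kPa.
W = (P₁V₁−P₂V₂)/(n−1) = (391×49.5−29.2×388)/0.26 = 30800 J.
ΔU = nCvΔT = 4.63×20.8×(295−503) = -20000 J.
Q = ΔU + W = 10800 J.

10800 J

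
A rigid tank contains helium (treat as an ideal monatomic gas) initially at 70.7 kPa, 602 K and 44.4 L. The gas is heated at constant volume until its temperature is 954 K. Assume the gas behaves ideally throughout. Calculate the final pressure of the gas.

112 kPa

Isochoric: V stays 44.4 L; P/T = const ⇒ T₂ = 954 K, P₂ = 112 kPa.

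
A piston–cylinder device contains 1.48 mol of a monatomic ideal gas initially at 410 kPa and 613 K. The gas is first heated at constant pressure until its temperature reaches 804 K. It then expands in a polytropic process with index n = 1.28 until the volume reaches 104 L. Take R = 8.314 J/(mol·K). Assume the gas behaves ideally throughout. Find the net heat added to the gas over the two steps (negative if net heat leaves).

12800 J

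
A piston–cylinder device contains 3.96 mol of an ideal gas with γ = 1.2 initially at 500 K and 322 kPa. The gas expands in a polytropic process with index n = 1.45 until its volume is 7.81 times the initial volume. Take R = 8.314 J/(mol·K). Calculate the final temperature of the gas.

198 K

V₁ = nRT₁/P₁ = 3.96×8.314×500/322 = 51.1 L.
Polytropic n=1.45: T₂ = T₁(V₁/V₂)^(n−1) = 500×(0.128)^0.45 = 198 K; P₂ = P₁(V₁/V₂)^n = 16.3 kPa.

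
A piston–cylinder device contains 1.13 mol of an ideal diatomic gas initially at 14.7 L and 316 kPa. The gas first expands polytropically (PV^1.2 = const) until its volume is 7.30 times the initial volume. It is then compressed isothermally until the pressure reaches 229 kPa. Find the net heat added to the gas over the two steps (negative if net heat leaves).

T₁ = P₁V₁/(nR) = 316×14.7/(1.13×8.314) = 494 K.
Step 1 — Polytropic n=1.2: T₂ = T₁(V₁/V₂)^(n−1) = 494×(0.137)^0.20 = 332 K; P₂ = P₁(V₁/V₂)^n = 29.1 kPa.
W = (P₁V₁−P₂V₂)/(n−1) = (316×14.7−29.1×107)/0.20 = 7620 J.
ΔU = nCvΔT = 1.13×20.8×(332−494) = -3810 J.
Q = ΔU + W = 3810 J.
State after step 1: P = 29.1 kPa, V = 107 L, T = 332 K.
Step 2 — Isothermal: T stays 332 K; PV = const ⇒ V₂ = 13.6 L, P₂ = 229 kPa.
ΔU = 0 (ideal gas, T constant).
W = nRT ln(V₂/V₁) = 1.13×8.314×332×ln(0.127) = -6440 J.
Q = ΔU + W = -6440 J.
Net over both steps: W = 1180 J, Q = -2630 J, ΔU = -3810 J.

-2630 J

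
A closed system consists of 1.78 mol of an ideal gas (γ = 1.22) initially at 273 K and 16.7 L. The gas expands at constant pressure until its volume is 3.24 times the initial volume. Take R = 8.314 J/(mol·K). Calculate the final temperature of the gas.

885 K

P₁ = nRT₁/V₁ = 1.78×8.314×273/16.7 = 242 kPa.
Isobaric: P stays 242 kPa; V/T = const ⇒ T₂ = 885 K, V₂ = 54.1 L.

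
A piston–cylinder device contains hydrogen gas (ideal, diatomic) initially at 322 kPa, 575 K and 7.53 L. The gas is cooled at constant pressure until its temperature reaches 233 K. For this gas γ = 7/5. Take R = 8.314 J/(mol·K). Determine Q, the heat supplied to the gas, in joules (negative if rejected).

-5050 J

n = P₁V₁/(RT₁) = 322×7.53/(8.314×575) = 0.507 mol.
Isobaric: P stays 322 kPa; V/T = const ⇒ T₂ = 233 K, V₂ = 3.05 L.
W = PΔV = 322×(3.05−7.53) kPa·L = -1440 J.
ΔU = nCvΔT = 0.507×20.8×(233−575) = -3610 J.
Q = ΔU + W = nCpΔT = -5050 J.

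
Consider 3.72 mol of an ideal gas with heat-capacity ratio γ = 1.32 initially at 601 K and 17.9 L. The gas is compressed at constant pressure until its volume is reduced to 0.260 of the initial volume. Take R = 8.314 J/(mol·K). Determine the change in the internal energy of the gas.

-43000 J

P₁ = nRT₁/V₁ = 3.72×8.314×601/17.9 = 1040 kPa.
Isobaric: P stays 1040 kPa; V/T = const ⇒ T₂ = 156 K, V₂ = 4.65 L.
For an ideal gas ΔU = nCvΔT with Cv = R/(γ−1) = 26.0 J/(mol·K).
ΔU = 3.72×26.0×(156−601) = -43000 J.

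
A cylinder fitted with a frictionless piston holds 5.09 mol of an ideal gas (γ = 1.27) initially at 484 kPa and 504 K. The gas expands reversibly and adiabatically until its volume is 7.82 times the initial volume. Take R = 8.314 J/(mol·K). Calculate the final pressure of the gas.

V₁ = nRT₁/P₁ = 5.09×8.314×504/484 = 44.1 L.
Adiabatic: TV^(γ−1) = const ⇒ T₂ = 504×(0.128)^0.270 = 289 K; PV^γ = const ⇒ P₂ = 35.5 kPa.

35.5 kPa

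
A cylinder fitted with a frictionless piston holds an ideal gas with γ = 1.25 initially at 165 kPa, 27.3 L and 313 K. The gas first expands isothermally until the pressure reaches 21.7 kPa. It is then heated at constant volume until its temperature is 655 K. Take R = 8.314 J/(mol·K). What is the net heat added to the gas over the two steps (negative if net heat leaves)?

28800 J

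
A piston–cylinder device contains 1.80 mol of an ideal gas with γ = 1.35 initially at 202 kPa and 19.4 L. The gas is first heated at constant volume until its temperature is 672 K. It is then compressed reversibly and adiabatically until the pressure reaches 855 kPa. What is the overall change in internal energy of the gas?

T₁ = P₁V₁/(nR) = 202×19.4/(1.80×8.314) = 262 K.
Step 1 — Isochoric: V stays 19.4 L; P/T = const ⇒ T₂ = 672 K, P₂ = 518 kPa.
W = 0 (no volume change).
ΔU = nCvΔT = 1.80×23.8×(672−262) = 17500 J.
Q = ΔU = 17500 J.
State after step 1: P = 518 kPa, V = 19.4 L, T = 672 K.
Step 2 — Adiabatic: T₂/T₁ = (P₂/P₁)^((γ−1)/γ) ⇒ T₂ = 672×(1.65)^0.259 = 765 K; V₂ = 13.4 L.
ΔU = nCvΔT = 1.80×23.8×(765−672) = 3980 J.
Q = 0 for an adiabatic process, so W = −ΔU = -3980 J.
Net over both steps: W = -3980 J, Q = 17500 J, ΔU = 21500 J.

21500 J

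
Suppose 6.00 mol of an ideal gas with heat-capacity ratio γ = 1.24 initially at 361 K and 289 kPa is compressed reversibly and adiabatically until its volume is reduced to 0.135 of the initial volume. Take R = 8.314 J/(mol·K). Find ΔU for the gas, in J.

V₁ = nRT₁/P₁ = 6.00×8.314×361/289 = 62.3 L.
Adiabatic: TV^(γ−1) = const ⇒ T₂ = 361×(7.41)^0.240 = 584 K; PV^γ = const ⇒ P₂ = 3460 kPa.
For an ideal gas ΔU = nCvΔT with Cv = R/(γ−1) = 34.6 J/(mol·K).
ΔU = 6.00×34.6×(584−361) = 46300 J.

46300 J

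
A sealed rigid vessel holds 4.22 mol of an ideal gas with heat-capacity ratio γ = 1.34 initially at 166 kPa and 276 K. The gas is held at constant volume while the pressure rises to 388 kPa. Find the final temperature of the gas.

645 K

V₁ = nRT₁/P₁ = 4.22×8.314×276/166 = 58.3 L.
Isochoric: V stays 58.3 L; P/T = const ⇒ T₂ = 645 K, P₂ = 388 kPa.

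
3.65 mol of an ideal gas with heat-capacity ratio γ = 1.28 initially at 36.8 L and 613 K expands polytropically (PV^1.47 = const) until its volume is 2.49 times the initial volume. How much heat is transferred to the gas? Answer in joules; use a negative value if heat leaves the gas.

-9360 J

P₁ = nRT₁/V₁ = 3.65×8.314×613/36.8 = 505 kPa.
Polytropic n=1.47: T₂ = T₁(V₁/V₂)^(n−1) = 613×(0.402)^0.47 = 399 K; P₂ = P₁(V₁/V₂)^n = 132 kPa.
W = (P₁V₁−P₂V₂)/(n−1) = (505×36.8−132×91.6)/0.47 = 13800 J.
ΔU = nCvΔT = 3.65×29.7×(399−613) = -23200 J.
Q = ΔU + W = -9360 J.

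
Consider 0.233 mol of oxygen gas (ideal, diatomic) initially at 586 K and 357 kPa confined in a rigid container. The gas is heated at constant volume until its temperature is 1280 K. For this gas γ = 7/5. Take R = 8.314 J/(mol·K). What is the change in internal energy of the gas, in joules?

3360 J

V₁ = nRT₁/P₁ = 0.233×8.314×586/357 = 3.18 L.
Isochoric: V stays 3.18 L; P/T = const ⇒ T₂ = 1280 K, P₂ = 780 kPa.
For an ideal gas ΔU = nCvΔT with Cv = (5/2)R = 20.8 J/(mol·K).
ΔU = 0.233×20.8×(1280−586) = 3360 J.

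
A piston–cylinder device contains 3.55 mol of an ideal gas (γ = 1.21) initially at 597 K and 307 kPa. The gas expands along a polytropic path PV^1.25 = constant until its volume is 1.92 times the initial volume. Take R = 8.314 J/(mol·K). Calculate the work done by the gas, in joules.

10600 J

V₁ = nRT₁/P₁ = 3.55×8.314×597/307 = 57.4 L.
Polytropic n=1.25: T₂ = T₁(V₁/V₂)^(n−1) = 597×(0.521)^0.25 = 507 K; P₂ = P₁(V₁/V₂)^n = 136 kPa.
W = (P₁V₁−P₂V₂)/(n−1) = (307×57.4−136×110)/0.25 = 10600 J.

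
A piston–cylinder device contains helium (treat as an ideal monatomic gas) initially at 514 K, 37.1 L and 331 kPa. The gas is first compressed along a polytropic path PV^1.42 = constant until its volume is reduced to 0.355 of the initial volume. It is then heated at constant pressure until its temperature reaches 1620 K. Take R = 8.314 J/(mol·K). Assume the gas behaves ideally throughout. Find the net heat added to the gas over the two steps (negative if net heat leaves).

43400 J

n = P₁V₁/(RT₁) = 331×37.1/(8.314×514) = 2.87 mol.
Step 1 — Polytropic n=1.42: T₂ = T₁(V₁/V₂)^(n−1) = 514×(2.82)^0.42 = 794 K; P₂ = P₁(V₁/V₂)^n = 1440 kPa.
W = (P₁V₁−P₂V₂)/(n−1) = (331×37.1−1440×13.2)/0.42 = -15900 J.
ΔU = nCvΔT = 2.87×12.5×(794−514) = 10000 J.
Q = ΔU + W = -5890 J.
State after step 1: P = 1440 kPa, V = 13.2 L, T = 794 K.
Step 2 — Isobaric: P stays 1440 kPa; V/T = const ⇒ T₂ = 1620 K, V₂ = 26.9 L.
W = PΔV = 1440×(26.9−13.2) kPa·L = 19700 J.
ΔU = nCvΔT = 2.87×12.5×(1620−794) = 29600 J.
Q = ΔU + W = nCpΔT = 49300 J.
Net over both steps: W = 3800 J, Q = 43400 J, ΔU = 39600 J.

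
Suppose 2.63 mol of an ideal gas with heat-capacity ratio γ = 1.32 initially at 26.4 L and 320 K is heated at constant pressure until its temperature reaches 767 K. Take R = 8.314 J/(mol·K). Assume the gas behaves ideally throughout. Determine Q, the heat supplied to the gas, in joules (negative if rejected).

40300 J

P₁ = nRT₁/V₁ = 2.63×8.314×320/26.4 = 265 kPa.
Isobaric: P stays 265 kPa; V/T = const ⇒ T₂ = 767 K, V₂ = 63.3 L.
W = PΔV = 265×(63.3−26.4) kPa·L = 9770 J.
ΔU = nCvΔT = 2.63×26.0×(767−320) = 30500 J.
Q = ΔU + W = nCpΔT = 40300 J.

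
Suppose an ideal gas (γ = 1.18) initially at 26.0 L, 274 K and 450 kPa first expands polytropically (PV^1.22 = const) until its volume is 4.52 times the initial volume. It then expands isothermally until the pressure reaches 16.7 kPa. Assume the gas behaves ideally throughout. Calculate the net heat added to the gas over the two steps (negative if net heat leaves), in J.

n = P₁V₁/(RT₁) = 450×26.0/(8.314×274) = 5.14 mol.
Step 1 — Polytropic n=1.22: T₂ = T₁(V₁/V₂)^(n−1) = 274×(0.221)^0.22 = 197 K; P₂ = P₁(V₁/V₂)^n = 71.4 kPa.
W = (P₁V₁−P₂V₂)/(n−1) = (450×26.0−71.4×118)/0.22 = 15000 J.
ΔU = nCvΔT = 5.14×46.2×(197−274) = -18400 J.
Q = ΔU + W = -3340 J.
State after step 1: P = 71.4 kPa, V = 118 L, T = 197 K.
Step 2 — Isothermal: T stays 197 K; PV = const ⇒ V₂ = 503 L, P₂ = 16.7 kPa.
ΔU = 0 (ideal gas, T constant).
W = nRT ln(V₂/V₁) = 5.14×8.314×197×ln(4.28) = 12200 J.
Q = ΔU + W = 12200 J.
Net over both steps: W = 27200 J, Q = 8870 J, ΔU = -18400 J.

8870 J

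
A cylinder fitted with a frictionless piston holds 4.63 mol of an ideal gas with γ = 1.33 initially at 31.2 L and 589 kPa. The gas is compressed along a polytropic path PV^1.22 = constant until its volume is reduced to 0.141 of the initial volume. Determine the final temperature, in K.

735 K

T₁ = P₁V₁/(nR) = 589×31.2/(4.63×8.314) = 477 K.
Polytropic n=1.22: T₂ = T₁(V₁/V₂)^(n−1) = 477×(7.09)^0.22 = 735 K; P₂ = P₁(V₁/V₂)^n = 6430 kPa.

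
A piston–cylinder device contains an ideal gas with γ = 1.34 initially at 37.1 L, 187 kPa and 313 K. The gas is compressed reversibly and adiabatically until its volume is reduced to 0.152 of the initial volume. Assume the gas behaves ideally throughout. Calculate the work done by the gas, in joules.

-18300 J

n = P₁V₁/(RT₁) = 187×37.1/(8.314×313) = 2.67 mol.
Adiabatic: TV^(γ−1) = const ⇒ T₂ = 313×(6.58)^0.340 = 594 K; PV^γ = const ⇒ P₂ = 2330 kPa.
ΔU = nCvΔT = 2.67×24.5×(594−313) = 18300 J.
Q = 0 for an adiabatic process, so W = −ΔU = -18300 J.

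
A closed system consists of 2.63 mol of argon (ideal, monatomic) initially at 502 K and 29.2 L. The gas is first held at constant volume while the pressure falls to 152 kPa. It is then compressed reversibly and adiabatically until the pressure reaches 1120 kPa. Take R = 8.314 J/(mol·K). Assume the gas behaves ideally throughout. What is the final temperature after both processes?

P₁ = nRT₁/V₁ = 2.63×8.314×502/29.2 = 376 kPa.
Step 1 — Isochoric: V stays 29.2 L; P/T = const ⇒ T₂ = 203 K, P₂ = 152 kPa.
W = 0 (no volume change).
ΔU = nCvΔT = 2.63×12.5×(203−502) = -9810 J.
Q = ΔU = -9810 J.
State after step 1: P = 152 kPa, V = 29.2 L, T = 203 K.
Step 2 — Adiabatic: T₂/T₁ = (P₂/P₁)^((γ−1)/γ) ⇒ T₂ = 203×(7.37)^0.400 = 451 K; V₂ = 8.81 L.
ΔU = nCvΔT = 2.63×12.5×(451−203) = 8140 J.
Q = 0 for an adiabatic process, so W = −ΔU = -8140 J.
Net over both steps: W = -8140 J, Q = -9810 J, ΔU = -1660 J.

451 K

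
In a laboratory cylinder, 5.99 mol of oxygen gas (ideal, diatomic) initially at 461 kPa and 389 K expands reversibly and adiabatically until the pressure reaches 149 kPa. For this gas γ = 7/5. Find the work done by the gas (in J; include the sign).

13400 J

V₁ = nRT₁/P₁ = 5.99×8.314×389/461 = 42.0 L.
Adiabatic: T₂/T₁ = (P₂/P₁)^((γ−1)/γ) ⇒ T₂ = 389×(0.323)^0.286 = 282 K; V₂ = 94.2 L.
ΔU = nCvΔT = 5.99×20.8×(282−389) = -13400 J.
Q = 0 for an adiabatic process, so W = −ΔU = 13400 J.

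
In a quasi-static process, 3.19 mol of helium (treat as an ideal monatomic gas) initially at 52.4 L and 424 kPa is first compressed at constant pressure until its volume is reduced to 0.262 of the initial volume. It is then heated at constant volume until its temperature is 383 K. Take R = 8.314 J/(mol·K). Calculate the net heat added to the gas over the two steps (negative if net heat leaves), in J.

-34500 J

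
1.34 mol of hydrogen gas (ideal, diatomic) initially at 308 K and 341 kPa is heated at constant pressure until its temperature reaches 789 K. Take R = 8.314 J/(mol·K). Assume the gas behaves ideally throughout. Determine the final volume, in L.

V₁ = nRT₁/P₁ = 1.34×8.314×308/341 = 10.1 L.
Isobaric: P stays 341 kPa; V/T = const ⇒ T₂ = 789 K, V₂ = 25.8 L.

25.8 L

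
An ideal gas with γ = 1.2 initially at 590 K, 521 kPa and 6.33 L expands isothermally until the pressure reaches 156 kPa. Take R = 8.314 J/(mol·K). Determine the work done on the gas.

-3980 J

n = P₁V₁/(RT₁) = 521×6.33/(8.314×590) = 0.672 mol.
Isothermal: T stays 590 K; PV = const ⇒ V₂ = 21.1 L, P₂ = 156 kPa.
W = nRT ln(V₂/V₁) = 0.672×8.314×590×ln(3.34) = 3980 J.
Work done on the gas = −W_by = -3980 J.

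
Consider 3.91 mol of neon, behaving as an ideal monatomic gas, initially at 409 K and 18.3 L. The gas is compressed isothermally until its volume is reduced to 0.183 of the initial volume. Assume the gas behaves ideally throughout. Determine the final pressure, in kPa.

3970 kPa

P₁ = nRT₁/V₁ = 3.91×8.314×409/18.3 = 727 kPa.
Isothermal: T stays 409 K; PV = const ⇒ V₂ = 3.35 L, P₂ = 3970 kPa.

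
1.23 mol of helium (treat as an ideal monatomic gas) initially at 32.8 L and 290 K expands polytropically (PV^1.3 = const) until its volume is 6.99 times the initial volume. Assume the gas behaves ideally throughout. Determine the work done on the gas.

-4370 J

P₁ = nRT₁/V₁ = 1.23×8.314×290/32.8 = 90.4 kPa.
Polytropic n=1.3: T₂ = T₁(V₁/V₂)^(n−1) = 290×(0.143)^0.30 = 162 K; P₂ = P₁(V₁/V₂)^n = 7.22 kPa.
W = (P₁V₁−P₂V₂)/(n−1) = (90.4×32.8−7.22×229)/0.30 = 4370 J.
Work done on the gas = −W_by = -4370 J.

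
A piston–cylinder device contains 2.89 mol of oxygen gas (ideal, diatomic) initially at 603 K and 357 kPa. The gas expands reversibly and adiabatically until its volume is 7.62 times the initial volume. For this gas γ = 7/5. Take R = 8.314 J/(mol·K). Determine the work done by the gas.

V₁ = nRT₁/P₁ = 2.89×8.314×603/357 = 40.6 L.
Adiabatic: TV^(γ−1) = const ⇒ T₂ = 603×(0.131)^0.400 = 268 K; PV^γ = const ⇒ P₂ = 20.8 kPa.
ΔU = nCvΔT = 2.89×20.8×(268−603) = -20100 J.
Q = 0 for an adiabatic process, so W = −ΔU = 20100 J.

20100 J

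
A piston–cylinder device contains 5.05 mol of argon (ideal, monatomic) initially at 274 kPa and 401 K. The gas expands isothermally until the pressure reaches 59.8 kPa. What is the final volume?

282 L

V₁ = nRT₁/P₁ = 5.05×8.314×401/274 = 61.4 L.
Isothermal: T stays 401 K; PV = const ⇒ V₂ = 282 L, P₂ = 59.8 kPa.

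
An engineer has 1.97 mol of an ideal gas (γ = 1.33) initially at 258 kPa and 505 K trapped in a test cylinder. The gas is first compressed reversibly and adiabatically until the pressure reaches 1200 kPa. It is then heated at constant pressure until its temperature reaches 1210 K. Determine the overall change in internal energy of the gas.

35000 J

V₁ = nRT₁/P₁ = 1.97×8.314×505/258 = 32.1 L.
Step 1 — Adiabatic: T₂/T₁ = (P₂/P₁)^((γ−1)/γ) ⇒ T₂ = 505×(4.65)^0.248 = 739 K; V₂ = 10.1 L.
ΔU = nCvΔT = 1.97×25.2×(739−505) = 11600 J.
Q = 0 for an adiabatic process, so W = −ΔU = -11600 J.
State after step 1: P = 1200 kPa, V = 10.1 L, T = 739 K.
Step 2 — Isobaric: P stays 1200 kPa; V/T = const ⇒ T₂ = 1210 K, V₂ = 16.5 L.
W = PΔV = 1200×(16.5−10.1) kPa·L = 7710 J.
ΔU = nCvΔT = 1.97×25.2×(1210−739) = 23400 J.
Q = ΔU + W = nCpΔT = 31100 J.
Net over both steps: W = -3930 J, Q = 31100 J, ΔU = 35000 J.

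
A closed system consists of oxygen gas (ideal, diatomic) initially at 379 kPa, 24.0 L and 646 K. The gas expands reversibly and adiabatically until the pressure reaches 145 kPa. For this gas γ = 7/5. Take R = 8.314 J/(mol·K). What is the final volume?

Adiabatic: T₂/T₁ = (P₂/P₁)^((γ−1)/γ) ⇒ T₂ = 646×(0.383)^0.286 = 491 K; V₂ = 47.7 L.

47.7 L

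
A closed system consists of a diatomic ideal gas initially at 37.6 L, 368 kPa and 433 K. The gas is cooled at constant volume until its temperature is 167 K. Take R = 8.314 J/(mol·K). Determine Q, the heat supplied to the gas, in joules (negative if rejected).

n = P₁V₁/(RT₁) = 368×37.6/(8.314×433) = 3.84 mol.
Isochoric: V stays 37.6 L; P/T = const ⇒ T₂ = 167 K, P₂ = 142 kPa.
W = 0 (no volume change).
ΔU = nCvΔT = 3.84×20.8×(167−433) = -21300 J.
Q = ΔU = -21300 J.

-21300 J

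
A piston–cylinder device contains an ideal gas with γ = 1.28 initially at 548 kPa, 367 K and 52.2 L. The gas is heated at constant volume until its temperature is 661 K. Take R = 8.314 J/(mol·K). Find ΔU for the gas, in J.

n = P₁V₁/(RT₁) = 548×52.2/(8.314×367) = 9.38 mol.
Isochoric: V stays 52.2 L; P/T = const ⇒ T₂ = 661 K, P₂ = 987 kPa.
For an ideal gas ΔU = nCvΔT with Cv = R/(γ−1) = 29.7 J/(mol·K).
ΔU = 9.38×29.7×(661−367) = 81800 J.

81800 J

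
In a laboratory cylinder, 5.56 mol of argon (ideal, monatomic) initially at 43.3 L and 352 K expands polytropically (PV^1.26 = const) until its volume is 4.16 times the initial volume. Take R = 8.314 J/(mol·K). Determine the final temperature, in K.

243 K

P₁ = nRT₁/V₁ = 5.56×8.314×352/43.3 = 376 kPa.
Polytropic n=1.26: T₂ = T₁(V₁/V₂)^(n−1) = 352×(0.240)^0.26 = 243 K; P₂ = P₁(V₁/V₂)^n = 62.4 kPa.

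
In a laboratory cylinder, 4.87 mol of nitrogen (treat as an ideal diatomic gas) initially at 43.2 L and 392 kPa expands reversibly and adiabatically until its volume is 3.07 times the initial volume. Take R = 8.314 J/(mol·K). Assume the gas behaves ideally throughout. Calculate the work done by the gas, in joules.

15300 J

T₁ = P₁V₁/(nR) = 392×43.2/(4.87×8.314) = 418 K.
Adiabatic: TV^(γ−1) = const ⇒ T₂ = 418×(0.326)^0.400 = 267 K; PV^γ = const ⇒ P₂ = 81.5 kPa.
ΔU = nCvΔT = 4.87×20.8×(267−418) = -15300 J.
Q = 0 for an adiabatic process, so W = −ΔU = 15300 J.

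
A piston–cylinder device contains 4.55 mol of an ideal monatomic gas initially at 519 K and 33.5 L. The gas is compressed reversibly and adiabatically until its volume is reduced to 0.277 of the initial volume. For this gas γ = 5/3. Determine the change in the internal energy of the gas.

P₁ = nRT₁/V₁ = 4.55×8.314×519/33.5 = 586 kPa.
Adiabatic: TV^(γ−1) = const ⇒ T₂ = 519×(3.61)^0.667 = 1220 K; PV^γ = const ⇒ P₂ = 4980 kPa.
For an ideal gas ΔU = nCvΔT with Cv = (3/2)R = 12.5 J/(mol·K).
ΔU = 4.55×12.5×(1220−519) = 39900 J.

39900 J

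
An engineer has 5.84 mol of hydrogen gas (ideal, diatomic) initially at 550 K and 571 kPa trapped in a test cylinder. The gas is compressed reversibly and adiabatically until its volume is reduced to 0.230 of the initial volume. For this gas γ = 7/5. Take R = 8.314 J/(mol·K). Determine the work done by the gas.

-53400 J

V₁ = nRT₁/P₁ = 5.84×8.314×550/571 = 46.8 L.
Adiabatic: TV^(γ−1) = const ⇒ T₂ = 550×(4.35)^0.400 = 990 K; PV^γ = const ⇒ P₂ = 4470 kPa.
ΔU = nCvΔT = 5.84×20.8×(990−550) = 53400 J.
Q = 0 for an adiabatic process, so W = −ΔU = -53400 J.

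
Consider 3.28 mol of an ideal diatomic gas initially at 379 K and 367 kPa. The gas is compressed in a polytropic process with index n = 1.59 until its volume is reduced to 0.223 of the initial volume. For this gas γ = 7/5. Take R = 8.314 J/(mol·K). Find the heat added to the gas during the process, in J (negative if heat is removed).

V₁ = nRT₁/P₁ = 3.28×8.314×379/367 = 28.2 L.
Polytropic n=1.59: T₂ = T₁(V₁/V₂)^(n−1) = 379×(4.48)^0.59 = 919 K; P₂ = P₁(V₁/V₂)^n = 3990 kPa.
W = (P₁V₁−P₂V₂)/(n−1) = (367×28.2−3990×6.28)/0.59 = -24900 J.
ΔU = nCvΔT = 3.28×20.8×(919−379) = 36800 J.
Q = ΔU + W = 11800 J.

11800 J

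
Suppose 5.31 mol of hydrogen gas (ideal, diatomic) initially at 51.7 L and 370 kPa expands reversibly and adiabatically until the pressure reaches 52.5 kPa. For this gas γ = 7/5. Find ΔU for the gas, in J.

-20400 J

T₁ = P₁V₁/(nR) = 370×51.7/(5.31×8.314) = 433 K.
Adiabatic: T₂/T₁ = (P₂/P₁)^((γ−1)/γ) ⇒ T₂ = 433×(0.142)^0.286 = 248 K; V₂ = 209 L.
For an ideal gas ΔU = nCvΔT with Cv = (5/2)R = 20.8 J/(mol·K).
ΔU = 5.31×20.8×(248−433) = -20400 J.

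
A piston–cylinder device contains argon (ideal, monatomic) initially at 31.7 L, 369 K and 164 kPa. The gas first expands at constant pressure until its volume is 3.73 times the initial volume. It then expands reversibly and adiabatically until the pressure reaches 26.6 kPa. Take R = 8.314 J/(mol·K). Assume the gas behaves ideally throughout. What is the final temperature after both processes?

n = P₁V₁/(RT₁) = 164×31.7/(8.314×369) = 1.69 mol.
Step 1 — Isobaric: P stays 164 kPa; V/T = const ⇒ T₂ = 1380 K, V₂ = 118 L.
W = PΔV = 164×(118−31.7) kPa·L = 14200 J.
ΔU = nCvΔT = 1.69×12.5×(1380−369) = 21300 J.
Q = ΔU + W = nCpΔT = 35500 J.
State after step 1: P = 164 kPa, V = 118 L, T = 1380 K.
Step 2 — Adiabatic: T₂/T₁ = (P₂/P₁)^((γ−1)/γ) ⇒ T₂ = 1380×(0.162)^0.400 = 665 K; V₂ = 352 L.
ΔU = nCvΔT = 1.69×12.5×(665−1380) = -15000 J.
Q = 0 for an adiabatic process, so W = −ΔU = 15000 J.
Net over both steps: W = 29200 J, Q = 35500 J, ΔU = 6250 J.

665 K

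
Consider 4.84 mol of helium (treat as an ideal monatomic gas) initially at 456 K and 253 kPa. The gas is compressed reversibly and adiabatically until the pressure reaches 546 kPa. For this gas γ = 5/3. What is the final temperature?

620 K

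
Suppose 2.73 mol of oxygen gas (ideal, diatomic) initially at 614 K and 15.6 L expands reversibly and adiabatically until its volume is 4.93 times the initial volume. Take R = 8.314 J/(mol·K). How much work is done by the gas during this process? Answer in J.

16400 J

P₁ = nRT₁/V₁ = 2.73×8.314×614/15.6 = 893 kPa.
Adiabatic: TV^(γ−1) = const ⇒ T₂ = 614×(0.203)^0.400 = 324 K; PV^γ = const ⇒ P₂ = 95.7 kPa.
ΔU = nCvΔT = 2.73×20.8×(324−614) = -16400 J.
Q = 0 for an adiabatic process, so W = −ΔU = 16400 J.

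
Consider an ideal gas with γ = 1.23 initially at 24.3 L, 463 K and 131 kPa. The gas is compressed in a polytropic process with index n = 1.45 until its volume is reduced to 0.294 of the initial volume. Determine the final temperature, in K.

Polytropic n=1.45: T₂ = T₁(V₁/V₂)^(n−1) = 463×(3.40)^0.45 = 803 K; P₂ = P₁(V₁/V₂)^n = 773 kPa.

803 K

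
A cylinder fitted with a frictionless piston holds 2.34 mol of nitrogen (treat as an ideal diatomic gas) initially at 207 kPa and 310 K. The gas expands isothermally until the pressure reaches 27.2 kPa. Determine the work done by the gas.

12200 J

V₁ = nRT₁/P₁ = 2.34×8.314×310/207 = 29.1 L.
Isothermal: T stays 310 K; PV = const ⇒ V₂ = 222 L, P₂ = 27.2 kPa.
W = nRT ln(V₂/V₁) = 2.34×8.314×310×ln(7.61) = 12200 J.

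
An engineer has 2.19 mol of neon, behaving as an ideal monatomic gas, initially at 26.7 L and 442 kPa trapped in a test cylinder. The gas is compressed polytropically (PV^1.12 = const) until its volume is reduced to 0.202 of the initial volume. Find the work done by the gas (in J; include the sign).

T₁ = P₁V₁/(nR) = 442×26.7/(2.19×8.314) = 648 K.
Polytropic n=1.12: T₂ = T₁(V₁/V₂)^(n−1) = 648×(4.95)^0.12 = 785 K; P₂ = P₁(V₁/V₂)^n = 2650 kPa.
W = (P₁V₁−P₂V₂)/(n−1) = (442×26.7−2650×5.39)/0.12 = -20800 J.

-20800 J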